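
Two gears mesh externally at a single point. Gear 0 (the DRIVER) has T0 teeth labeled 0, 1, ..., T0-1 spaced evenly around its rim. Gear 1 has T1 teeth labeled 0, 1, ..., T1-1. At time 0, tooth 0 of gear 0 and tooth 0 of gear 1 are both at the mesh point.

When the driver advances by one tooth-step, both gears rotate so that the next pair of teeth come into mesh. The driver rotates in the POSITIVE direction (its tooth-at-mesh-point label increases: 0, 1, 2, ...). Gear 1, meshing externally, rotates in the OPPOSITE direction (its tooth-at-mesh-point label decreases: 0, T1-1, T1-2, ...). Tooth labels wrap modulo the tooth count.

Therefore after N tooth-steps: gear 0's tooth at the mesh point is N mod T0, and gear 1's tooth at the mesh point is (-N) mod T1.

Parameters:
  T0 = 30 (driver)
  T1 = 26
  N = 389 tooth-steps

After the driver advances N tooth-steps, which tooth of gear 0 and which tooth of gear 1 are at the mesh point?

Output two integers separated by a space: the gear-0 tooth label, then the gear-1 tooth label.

Gear 0 (driver, T0=30): tooth at mesh = N mod T0
  389 = 12 * 30 + 29, so 389 mod 30 = 29
  gear 0 tooth = 29
Gear 1 (driven, T1=26): tooth at mesh = (-N) mod T1
  389 = 14 * 26 + 25, so 389 mod 26 = 25
  (-389) mod 26 = (-25) mod 26 = 26 - 25 = 1
Mesh after 389 steps: gear-0 tooth 29 meets gear-1 tooth 1

Answer: 29 1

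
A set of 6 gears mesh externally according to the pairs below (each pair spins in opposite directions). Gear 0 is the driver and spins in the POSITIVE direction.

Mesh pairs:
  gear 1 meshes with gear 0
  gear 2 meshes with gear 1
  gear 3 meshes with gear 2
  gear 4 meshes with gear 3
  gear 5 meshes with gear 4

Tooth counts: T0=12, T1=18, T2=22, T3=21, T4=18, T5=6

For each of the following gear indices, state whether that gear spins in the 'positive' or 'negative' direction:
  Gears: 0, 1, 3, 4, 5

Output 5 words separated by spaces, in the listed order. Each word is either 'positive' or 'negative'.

Gear 0 (driver): positive (depth 0)
  gear 1: meshes with gear 0 -> depth 1 -> negative (opposite of gear 0)
  gear 2: meshes with gear 1 -> depth 2 -> positive (opposite of gear 1)
  gear 3: meshes with gear 2 -> depth 3 -> negative (opposite of gear 2)
  gear 4: meshes with gear 3 -> depth 4 -> positive (opposite of gear 3)
  gear 5: meshes with gear 4 -> depth 5 -> negative (opposite of gear 4)
Queried indices 0, 1, 3, 4, 5 -> positive, negative, negative, positive, negative

Answer: positive negative negative positive negative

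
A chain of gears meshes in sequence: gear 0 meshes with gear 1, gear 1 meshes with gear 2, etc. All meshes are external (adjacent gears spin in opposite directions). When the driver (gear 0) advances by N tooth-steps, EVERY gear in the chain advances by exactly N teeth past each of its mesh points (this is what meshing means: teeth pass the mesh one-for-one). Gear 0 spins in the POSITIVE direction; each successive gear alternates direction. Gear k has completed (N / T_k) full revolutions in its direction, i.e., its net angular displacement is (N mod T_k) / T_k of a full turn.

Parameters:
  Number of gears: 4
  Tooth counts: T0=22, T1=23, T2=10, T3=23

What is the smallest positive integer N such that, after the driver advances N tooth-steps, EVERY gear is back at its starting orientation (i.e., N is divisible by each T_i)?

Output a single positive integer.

Answer: 2530

Derivation:
Gear k returns to start when N is a multiple of T_k.
All gears at start simultaneously when N is a common multiple of [22, 23, 10, 23]; the smallest such N is lcm(22, 23, 10, 23).
Start: lcm = T0 = 22
Fold in T1=23: gcd(22, 23) = 1; lcm(22, 23) = 22 * 23 / 1 = 506 / 1 = 506
Fold in T2=10: gcd(506, 10) = 2; lcm(506, 10) = 506 * 10 / 2 = 5060 / 2 = 2530
Fold in T3=23: gcd(2530, 23) = 23; lcm(2530, 23) = 2530 * 23 / 23 = 58190 / 23 = 2530
Full cycle length = 2530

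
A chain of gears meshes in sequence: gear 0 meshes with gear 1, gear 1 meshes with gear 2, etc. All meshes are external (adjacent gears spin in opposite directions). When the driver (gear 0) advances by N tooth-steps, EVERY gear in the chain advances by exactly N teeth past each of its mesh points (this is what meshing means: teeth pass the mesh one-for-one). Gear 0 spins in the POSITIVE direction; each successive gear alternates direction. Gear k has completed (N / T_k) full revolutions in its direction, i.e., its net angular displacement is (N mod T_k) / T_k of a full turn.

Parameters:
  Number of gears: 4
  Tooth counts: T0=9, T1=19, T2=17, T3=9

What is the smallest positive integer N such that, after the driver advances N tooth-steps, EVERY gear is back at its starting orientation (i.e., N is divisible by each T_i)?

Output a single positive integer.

Gear k returns to start when N is a multiple of T_k.
All gears at start simultaneously when N is a common multiple of [9, 19, 17, 9]; the smallest such N is lcm(9, 19, 17, 9).
Start: lcm = T0 = 9
Fold in T1=19: gcd(9, 19) = 1; lcm(9, 19) = 9 * 19 / 1 = 171 / 1 = 171
Fold in T2=17: gcd(171, 17) = 1; lcm(171, 17) = 171 * 17 / 1 = 2907 / 1 = 2907
Fold in T3=9: gcd(2907, 9) = 9; lcm(2907, 9) = 2907 * 9 / 9 = 26163 / 9 = 2907
Full cycle length = 2907

Answer: 2907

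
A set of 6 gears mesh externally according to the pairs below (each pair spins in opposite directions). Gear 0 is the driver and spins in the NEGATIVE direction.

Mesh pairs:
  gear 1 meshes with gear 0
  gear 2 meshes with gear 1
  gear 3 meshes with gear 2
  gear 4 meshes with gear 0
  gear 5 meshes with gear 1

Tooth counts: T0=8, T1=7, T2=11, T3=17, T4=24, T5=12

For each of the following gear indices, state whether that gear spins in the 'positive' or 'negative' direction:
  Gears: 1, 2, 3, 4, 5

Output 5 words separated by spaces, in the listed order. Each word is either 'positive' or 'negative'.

Answer: positive negative positive positive negative

Derivation:
Gear 0 (driver): negative (depth 0)
  gear 1: meshes with gear 0 -> depth 1 -> positive (opposite of gear 0)
  gear 2: meshes with gear 1 -> depth 2 -> negative (opposite of gear 1)
  gear 3: meshes with gear 2 -> depth 3 -> positive (opposite of gear 2)
  gear 4: meshes with gear 0 -> depth 1 -> positive (opposite of gear 0)
  gear 5: meshes with gear 1 -> depth 2 -> negative (opposite of gear 1)
Queried indices 1, 2, 3, 4, 5 -> positive, negative, positive, positive, negative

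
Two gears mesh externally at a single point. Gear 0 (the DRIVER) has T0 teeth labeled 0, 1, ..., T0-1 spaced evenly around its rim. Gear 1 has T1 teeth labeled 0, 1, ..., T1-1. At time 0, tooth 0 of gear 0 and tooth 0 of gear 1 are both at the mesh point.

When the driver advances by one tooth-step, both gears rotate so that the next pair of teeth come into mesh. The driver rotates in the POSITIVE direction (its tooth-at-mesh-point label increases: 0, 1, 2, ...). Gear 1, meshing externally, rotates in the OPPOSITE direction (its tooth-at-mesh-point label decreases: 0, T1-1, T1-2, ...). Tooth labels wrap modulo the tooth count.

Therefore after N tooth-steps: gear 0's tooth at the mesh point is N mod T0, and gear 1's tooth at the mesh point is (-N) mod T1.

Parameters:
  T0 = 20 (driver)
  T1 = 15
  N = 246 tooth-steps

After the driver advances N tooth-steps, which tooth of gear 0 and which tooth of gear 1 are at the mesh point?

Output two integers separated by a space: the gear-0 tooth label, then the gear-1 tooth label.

Gear 0 (driver, T0=20): tooth at mesh = N mod T0
  246 = 12 * 20 + 6, so 246 mod 20 = 6
  gear 0 tooth = 6
Gear 1 (driven, T1=15): tooth at mesh = (-N) mod T1
  246 = 16 * 15 + 6, so 246 mod 15 = 6
  (-246) mod 15 = (-6) mod 15 = 15 - 6 = 9
Mesh after 246 steps: gear-0 tooth 6 meets gear-1 tooth 9

Answer: 6 9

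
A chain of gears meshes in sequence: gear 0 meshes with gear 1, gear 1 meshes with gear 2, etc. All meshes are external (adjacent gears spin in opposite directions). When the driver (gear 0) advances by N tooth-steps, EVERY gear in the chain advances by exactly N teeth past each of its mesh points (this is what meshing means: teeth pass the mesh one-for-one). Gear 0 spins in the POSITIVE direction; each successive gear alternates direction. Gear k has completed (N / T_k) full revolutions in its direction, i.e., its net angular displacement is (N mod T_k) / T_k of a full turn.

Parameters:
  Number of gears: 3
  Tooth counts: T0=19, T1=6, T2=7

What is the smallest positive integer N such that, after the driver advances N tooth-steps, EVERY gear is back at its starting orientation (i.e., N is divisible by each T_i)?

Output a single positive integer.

Gear k returns to start when N is a multiple of T_k.
All gears at start simultaneously when N is a common multiple of [19, 6, 7]; the smallest such N is lcm(19, 6, 7).
Start: lcm = T0 = 19
Fold in T1=6: gcd(19, 6) = 1; lcm(19, 6) = 19 * 6 / 1 = 114 / 1 = 114
Fold in T2=7: gcd(114, 7) = 1; lcm(114, 7) = 114 * 7 / 1 = 798 / 1 = 798
Full cycle length = 798

Answer: 798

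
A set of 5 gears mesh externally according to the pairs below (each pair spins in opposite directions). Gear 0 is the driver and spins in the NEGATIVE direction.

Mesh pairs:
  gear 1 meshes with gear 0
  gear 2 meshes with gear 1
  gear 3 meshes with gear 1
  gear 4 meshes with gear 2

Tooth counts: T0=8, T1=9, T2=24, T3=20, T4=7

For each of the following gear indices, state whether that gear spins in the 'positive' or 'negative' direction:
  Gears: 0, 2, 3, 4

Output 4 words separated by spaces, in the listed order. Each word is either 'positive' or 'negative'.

Answer: negative negative negative positive

Derivation:
Gear 0 (driver): negative (depth 0)
  gear 1: meshes with gear 0 -> depth 1 -> positive (opposite of gear 0)
  gear 2: meshes with gear 1 -> depth 2 -> negative (opposite of gear 1)
  gear 3: meshes with gear 1 -> depth 2 -> negative (opposite of gear 1)
  gear 4: meshes with gear 2 -> depth 3 -> positive (opposite of gear 2)
Queried indices 0, 2, 3, 4 -> negative, negative, negative, positive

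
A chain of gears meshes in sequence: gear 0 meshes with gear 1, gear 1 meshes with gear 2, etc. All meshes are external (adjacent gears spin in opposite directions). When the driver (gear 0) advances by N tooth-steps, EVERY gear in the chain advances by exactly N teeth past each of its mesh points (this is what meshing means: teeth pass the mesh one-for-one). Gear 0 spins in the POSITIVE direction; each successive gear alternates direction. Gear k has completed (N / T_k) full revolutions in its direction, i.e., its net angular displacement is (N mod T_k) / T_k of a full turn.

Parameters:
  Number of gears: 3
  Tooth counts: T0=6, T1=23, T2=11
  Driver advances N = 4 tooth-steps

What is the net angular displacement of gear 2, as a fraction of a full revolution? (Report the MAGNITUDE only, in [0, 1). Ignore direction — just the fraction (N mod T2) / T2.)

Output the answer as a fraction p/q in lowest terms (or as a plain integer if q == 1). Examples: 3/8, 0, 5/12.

Answer: 4/11

Derivation:
Chain of 3 gears, tooth counts: [6, 23, 11]
  gear 0: T0=6, direction=positive, advance = 4 mod 6 = 4 teeth = 4/6 turn
  gear 1: T1=23, direction=negative, advance = 4 mod 23 = 4 teeth = 4/23 turn
  gear 2: T2=11, direction=positive, advance = 4 mod 11 = 4 teeth = 4/11 turn
Gear 2: 4 mod 11 = 4
Fraction = 4 / 11 = 4/11 (gcd(4,11)=1) = 4/11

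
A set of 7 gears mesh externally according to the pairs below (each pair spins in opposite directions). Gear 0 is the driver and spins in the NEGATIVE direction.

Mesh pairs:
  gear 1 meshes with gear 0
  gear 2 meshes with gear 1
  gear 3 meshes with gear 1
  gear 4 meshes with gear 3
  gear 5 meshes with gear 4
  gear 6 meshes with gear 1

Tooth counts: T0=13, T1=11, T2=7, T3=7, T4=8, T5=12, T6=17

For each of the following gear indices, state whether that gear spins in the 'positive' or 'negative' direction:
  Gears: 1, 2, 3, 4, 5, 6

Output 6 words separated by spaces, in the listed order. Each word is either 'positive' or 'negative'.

Answer: positive negative negative positive negative negative

Derivation:
Gear 0 (driver): negative (depth 0)
  gear 1: meshes with gear 0 -> depth 1 -> positive (opposite of gear 0)
  gear 2: meshes with gear 1 -> depth 2 -> negative (opposite of gear 1)
  gear 3: meshes with gear 1 -> depth 2 -> negative (opposite of gear 1)
  gear 4: meshes with gear 3 -> depth 3 -> positive (opposite of gear 3)
  gear 5: meshes with gear 4 -> depth 4 -> negative (opposite of gear 4)
  gear 6: meshes with gear 1 -> depth 2 -> negative (opposite of gear 1)
Queried indices 1, 2, 3, 4, 5, 6 -> positive, negative, negative, positive, negative, negative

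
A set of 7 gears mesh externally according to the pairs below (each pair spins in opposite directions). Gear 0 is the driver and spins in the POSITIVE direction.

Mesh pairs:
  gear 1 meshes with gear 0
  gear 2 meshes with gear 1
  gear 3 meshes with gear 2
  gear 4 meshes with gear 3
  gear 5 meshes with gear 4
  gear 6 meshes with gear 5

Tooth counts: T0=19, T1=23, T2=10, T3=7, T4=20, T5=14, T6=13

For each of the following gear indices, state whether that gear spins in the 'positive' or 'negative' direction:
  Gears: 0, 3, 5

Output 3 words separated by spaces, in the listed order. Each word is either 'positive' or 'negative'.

Answer: positive negative negative

Derivation:
Gear 0 (driver): positive (depth 0)
  gear 1: meshes with gear 0 -> depth 1 -> negative (opposite of gear 0)
  gear 2: meshes with gear 1 -> depth 2 -> positive (opposite of gear 1)
  gear 3: meshes with gear 2 -> depth 3 -> negative (opposite of gear 2)
  gear 4: meshes with gear 3 -> depth 4 -> positive (opposite of gear 3)
  gear 5: meshes with gear 4 -> depth 5 -> negative (opposite of gear 4)
  gear 6: meshes with gear 5 -> depth 6 -> positive (opposite of gear 5)
Queried indices 0, 3, 5 -> positive, negative, negative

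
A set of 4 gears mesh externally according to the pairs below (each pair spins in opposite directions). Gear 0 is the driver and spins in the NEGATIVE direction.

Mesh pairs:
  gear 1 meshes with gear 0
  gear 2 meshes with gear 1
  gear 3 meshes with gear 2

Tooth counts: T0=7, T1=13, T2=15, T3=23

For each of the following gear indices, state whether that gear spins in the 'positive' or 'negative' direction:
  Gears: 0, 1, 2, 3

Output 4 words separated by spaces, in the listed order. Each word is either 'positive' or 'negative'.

Answer: negative positive negative positive

Derivation:
Gear 0 (driver): negative (depth 0)
  gear 1: meshes with gear 0 -> depth 1 -> positive (opposite of gear 0)
  gear 2: meshes with gear 1 -> depth 2 -> negative (opposite of gear 1)
  gear 3: meshes with gear 2 -> depth 3 -> positive (opposite of gear 2)
Queried indices 0, 1, 2, 3 -> negative, positive, negative, positive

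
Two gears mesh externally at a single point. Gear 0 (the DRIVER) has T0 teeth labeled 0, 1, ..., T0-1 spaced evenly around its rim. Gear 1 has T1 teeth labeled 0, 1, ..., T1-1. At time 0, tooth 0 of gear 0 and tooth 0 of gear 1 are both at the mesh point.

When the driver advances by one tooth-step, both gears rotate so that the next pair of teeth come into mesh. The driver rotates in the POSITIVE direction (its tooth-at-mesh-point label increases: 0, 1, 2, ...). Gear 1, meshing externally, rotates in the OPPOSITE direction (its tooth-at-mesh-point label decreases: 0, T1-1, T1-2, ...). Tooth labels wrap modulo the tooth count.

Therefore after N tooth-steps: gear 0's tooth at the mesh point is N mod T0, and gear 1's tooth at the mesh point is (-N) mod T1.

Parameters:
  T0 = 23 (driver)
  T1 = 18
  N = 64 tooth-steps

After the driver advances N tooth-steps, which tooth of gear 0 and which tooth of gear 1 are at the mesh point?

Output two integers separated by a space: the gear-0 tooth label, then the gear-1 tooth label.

Gear 0 (driver, T0=23): tooth at mesh = N mod T0
  64 = 2 * 23 + 18, so 64 mod 23 = 18
  gear 0 tooth = 18
Gear 1 (driven, T1=18): tooth at mesh = (-N) mod T1
  64 = 3 * 18 + 10, so 64 mod 18 = 10
  (-64) mod 18 = (-10) mod 18 = 18 - 10 = 8
Mesh after 64 steps: gear-0 tooth 18 meets gear-1 tooth 8

Answer: 18 8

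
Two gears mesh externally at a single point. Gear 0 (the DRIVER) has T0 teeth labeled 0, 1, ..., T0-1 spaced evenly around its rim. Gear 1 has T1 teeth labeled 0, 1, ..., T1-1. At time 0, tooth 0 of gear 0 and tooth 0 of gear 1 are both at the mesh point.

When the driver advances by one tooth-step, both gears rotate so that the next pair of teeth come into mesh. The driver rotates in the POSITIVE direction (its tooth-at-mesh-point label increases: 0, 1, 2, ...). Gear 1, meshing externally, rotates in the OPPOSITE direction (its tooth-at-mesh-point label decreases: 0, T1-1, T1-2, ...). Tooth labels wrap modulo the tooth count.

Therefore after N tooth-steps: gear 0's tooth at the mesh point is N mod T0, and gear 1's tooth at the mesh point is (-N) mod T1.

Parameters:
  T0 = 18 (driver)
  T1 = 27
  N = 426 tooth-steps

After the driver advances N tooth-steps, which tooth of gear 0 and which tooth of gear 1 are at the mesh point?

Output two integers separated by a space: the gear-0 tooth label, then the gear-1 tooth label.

Answer: 12 6

Derivation:
Gear 0 (driver, T0=18): tooth at mesh = N mod T0
  426 = 23 * 18 + 12, so 426 mod 18 = 12
  gear 0 tooth = 12
Gear 1 (driven, T1=27): tooth at mesh = (-N) mod T1
  426 = 15 * 27 + 21, so 426 mod 27 = 21
  (-426) mod 27 = (-21) mod 27 = 27 - 21 = 6
Mesh after 426 steps: gear-0 tooth 12 meets gear-1 tooth 6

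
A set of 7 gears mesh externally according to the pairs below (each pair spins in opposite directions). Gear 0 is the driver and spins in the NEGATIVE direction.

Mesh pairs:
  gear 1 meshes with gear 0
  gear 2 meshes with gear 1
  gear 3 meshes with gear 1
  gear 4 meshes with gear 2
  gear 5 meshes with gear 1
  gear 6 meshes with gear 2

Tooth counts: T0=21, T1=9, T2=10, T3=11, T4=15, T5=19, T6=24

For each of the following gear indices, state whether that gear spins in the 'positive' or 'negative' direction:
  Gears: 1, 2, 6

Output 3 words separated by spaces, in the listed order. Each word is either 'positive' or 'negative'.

Gear 0 (driver): negative (depth 0)
  gear 1: meshes with gear 0 -> depth 1 -> positive (opposite of gear 0)
  gear 2: meshes with gear 1 -> depth 2 -> negative (opposite of gear 1)
  gear 3: meshes with gear 1 -> depth 2 -> negative (opposite of gear 1)
  gear 4: meshes with gear 2 -> depth 3 -> positive (opposite of gear 2)
  gear 5: meshes with gear 1 -> depth 2 -> negative (opposite of gear 1)
  gear 6: meshes with gear 2 -> depth 3 -> positive (opposite of gear 2)
Queried indices 1, 2, 6 -> positive, negative, positive

Answer: positive negative positive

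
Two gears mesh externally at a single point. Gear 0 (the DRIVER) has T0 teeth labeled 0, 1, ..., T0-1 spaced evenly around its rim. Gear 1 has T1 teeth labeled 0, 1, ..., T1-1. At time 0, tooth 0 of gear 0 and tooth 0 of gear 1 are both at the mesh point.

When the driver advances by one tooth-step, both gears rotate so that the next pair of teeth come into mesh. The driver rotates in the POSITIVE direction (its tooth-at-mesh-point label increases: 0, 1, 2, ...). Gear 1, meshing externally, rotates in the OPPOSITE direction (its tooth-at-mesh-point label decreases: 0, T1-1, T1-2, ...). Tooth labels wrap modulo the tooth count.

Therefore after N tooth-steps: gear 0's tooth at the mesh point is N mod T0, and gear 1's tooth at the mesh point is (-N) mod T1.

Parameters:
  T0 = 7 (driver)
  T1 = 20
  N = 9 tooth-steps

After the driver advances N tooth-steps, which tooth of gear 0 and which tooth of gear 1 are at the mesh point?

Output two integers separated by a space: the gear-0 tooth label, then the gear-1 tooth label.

Gear 0 (driver, T0=7): tooth at mesh = N mod T0
  9 = 1 * 7 + 2, so 9 mod 7 = 2
  gear 0 tooth = 2
Gear 1 (driven, T1=20): tooth at mesh = (-N) mod T1
  9 = 0 * 20 + 9, so 9 mod 20 = 9
  (-9) mod 20 = (-9) mod 20 = 20 - 9 = 11
Mesh after 9 steps: gear-0 tooth 2 meets gear-1 tooth 11

Answer: 2 11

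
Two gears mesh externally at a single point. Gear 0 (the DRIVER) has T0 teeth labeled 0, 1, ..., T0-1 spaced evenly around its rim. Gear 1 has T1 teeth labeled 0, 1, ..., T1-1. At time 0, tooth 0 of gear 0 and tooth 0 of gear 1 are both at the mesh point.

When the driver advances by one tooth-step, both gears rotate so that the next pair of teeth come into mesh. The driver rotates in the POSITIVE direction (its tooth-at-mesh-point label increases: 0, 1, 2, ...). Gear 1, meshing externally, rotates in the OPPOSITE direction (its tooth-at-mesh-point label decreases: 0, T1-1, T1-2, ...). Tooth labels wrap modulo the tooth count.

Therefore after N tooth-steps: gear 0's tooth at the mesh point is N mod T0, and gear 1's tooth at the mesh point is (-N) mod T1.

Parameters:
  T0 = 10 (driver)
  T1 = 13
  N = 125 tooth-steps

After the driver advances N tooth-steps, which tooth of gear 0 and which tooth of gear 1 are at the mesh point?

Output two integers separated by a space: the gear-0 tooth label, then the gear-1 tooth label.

Gear 0 (driver, T0=10): tooth at mesh = N mod T0
  125 = 12 * 10 + 5, so 125 mod 10 = 5
  gear 0 tooth = 5
Gear 1 (driven, T1=13): tooth at mesh = (-N) mod T1
  125 = 9 * 13 + 8, so 125 mod 13 = 8
  (-125) mod 13 = (-8) mod 13 = 13 - 8 = 5
Mesh after 125 steps: gear-0 tooth 5 meets gear-1 tooth 5

Answer: 5 5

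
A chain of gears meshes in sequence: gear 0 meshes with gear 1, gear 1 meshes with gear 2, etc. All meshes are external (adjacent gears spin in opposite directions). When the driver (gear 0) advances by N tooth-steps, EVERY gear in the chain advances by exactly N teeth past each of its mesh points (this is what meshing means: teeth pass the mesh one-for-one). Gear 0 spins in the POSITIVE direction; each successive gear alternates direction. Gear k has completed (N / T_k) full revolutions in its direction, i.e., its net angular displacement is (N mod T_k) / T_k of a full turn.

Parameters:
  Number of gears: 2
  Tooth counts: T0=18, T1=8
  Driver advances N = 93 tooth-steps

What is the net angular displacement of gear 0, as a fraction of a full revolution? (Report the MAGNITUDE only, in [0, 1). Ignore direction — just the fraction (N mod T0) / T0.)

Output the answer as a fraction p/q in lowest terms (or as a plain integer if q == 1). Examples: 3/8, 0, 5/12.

Chain of 2 gears, tooth counts: [18, 8]
  gear 0: T0=18, direction=positive, advance = 93 mod 18 = 3 teeth = 3/18 turn
  gear 1: T1=8, direction=negative, advance = 93 mod 8 = 5 teeth = 5/8 turn
Gear 0: 93 mod 18 = 3
Fraction = 3 / 18 = 1/6 (gcd(3,18)=3) = 1/6

Answer: 1/6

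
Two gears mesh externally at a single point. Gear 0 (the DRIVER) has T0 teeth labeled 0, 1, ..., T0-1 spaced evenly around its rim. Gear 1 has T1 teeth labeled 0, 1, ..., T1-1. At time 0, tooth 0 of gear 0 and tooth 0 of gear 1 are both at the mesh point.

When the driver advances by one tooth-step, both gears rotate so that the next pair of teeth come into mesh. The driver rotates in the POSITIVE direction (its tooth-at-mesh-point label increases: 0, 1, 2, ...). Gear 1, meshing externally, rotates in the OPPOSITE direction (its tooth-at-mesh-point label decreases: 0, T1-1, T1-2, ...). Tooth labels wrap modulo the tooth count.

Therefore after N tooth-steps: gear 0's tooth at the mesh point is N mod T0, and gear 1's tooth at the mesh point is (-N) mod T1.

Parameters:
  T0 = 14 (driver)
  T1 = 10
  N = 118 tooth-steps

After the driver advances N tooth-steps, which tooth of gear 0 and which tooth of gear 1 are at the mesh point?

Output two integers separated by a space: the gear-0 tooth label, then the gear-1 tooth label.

Gear 0 (driver, T0=14): tooth at mesh = N mod T0
  118 = 8 * 14 + 6, so 118 mod 14 = 6
  gear 0 tooth = 6
Gear 1 (driven, T1=10): tooth at mesh = (-N) mod T1
  118 = 11 * 10 + 8, so 118 mod 10 = 8
  (-118) mod 10 = (-8) mod 10 = 10 - 8 = 2
Mesh after 118 steps: gear-0 tooth 6 meets gear-1 tooth 2

Answer: 6 2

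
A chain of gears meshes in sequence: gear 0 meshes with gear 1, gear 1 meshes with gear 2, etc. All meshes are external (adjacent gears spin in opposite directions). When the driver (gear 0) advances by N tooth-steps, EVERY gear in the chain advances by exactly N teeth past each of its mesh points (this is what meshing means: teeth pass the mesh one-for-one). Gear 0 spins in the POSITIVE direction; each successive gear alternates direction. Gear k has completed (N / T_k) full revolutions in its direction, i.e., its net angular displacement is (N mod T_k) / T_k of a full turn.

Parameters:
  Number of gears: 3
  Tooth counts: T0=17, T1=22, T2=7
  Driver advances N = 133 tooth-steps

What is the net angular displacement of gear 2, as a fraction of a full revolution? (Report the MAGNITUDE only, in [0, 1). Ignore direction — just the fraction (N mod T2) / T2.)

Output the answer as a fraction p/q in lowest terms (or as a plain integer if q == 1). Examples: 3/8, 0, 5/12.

Chain of 3 gears, tooth counts: [17, 22, 7]
  gear 0: T0=17, direction=positive, advance = 133 mod 17 = 14 teeth = 14/17 turn
  gear 1: T1=22, direction=negative, advance = 133 mod 22 = 1 teeth = 1/22 turn
  gear 2: T2=7, direction=positive, advance = 133 mod 7 = 0 teeth = 0/7 turn
Gear 2: 133 mod 7 = 0
Fraction = 0 / 7 = 0/1 (gcd(0,7)=7) = 0

Answer: 0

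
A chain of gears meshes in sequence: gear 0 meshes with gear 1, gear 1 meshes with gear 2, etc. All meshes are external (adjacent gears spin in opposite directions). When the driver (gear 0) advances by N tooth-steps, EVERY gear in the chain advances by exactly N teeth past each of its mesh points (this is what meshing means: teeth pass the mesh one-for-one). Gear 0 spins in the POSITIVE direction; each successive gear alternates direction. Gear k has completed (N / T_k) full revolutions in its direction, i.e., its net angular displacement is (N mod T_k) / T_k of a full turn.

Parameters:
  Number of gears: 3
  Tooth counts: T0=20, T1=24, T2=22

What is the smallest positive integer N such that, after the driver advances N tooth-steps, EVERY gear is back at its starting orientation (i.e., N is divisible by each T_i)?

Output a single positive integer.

Gear k returns to start when N is a multiple of T_k.
All gears at start simultaneously when N is a common multiple of [20, 24, 22]; the smallest such N is lcm(20, 24, 22).
Start: lcm = T0 = 20
Fold in T1=24: gcd(20, 24) = 4; lcm(20, 24) = 20 * 24 / 4 = 480 / 4 = 120
Fold in T2=22: gcd(120, 22) = 2; lcm(120, 22) = 120 * 22 / 2 = 2640 / 2 = 1320
Full cycle length = 1320

Answer: 1320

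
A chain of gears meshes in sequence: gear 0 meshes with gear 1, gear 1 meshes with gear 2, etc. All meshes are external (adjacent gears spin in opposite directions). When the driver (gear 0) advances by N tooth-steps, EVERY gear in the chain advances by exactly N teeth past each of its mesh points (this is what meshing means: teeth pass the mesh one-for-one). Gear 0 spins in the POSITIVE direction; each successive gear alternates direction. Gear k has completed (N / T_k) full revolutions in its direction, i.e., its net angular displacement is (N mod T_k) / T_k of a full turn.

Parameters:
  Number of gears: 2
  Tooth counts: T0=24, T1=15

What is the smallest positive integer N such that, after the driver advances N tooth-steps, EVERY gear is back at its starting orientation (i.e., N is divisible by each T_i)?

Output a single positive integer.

Answer: 120

Derivation:
Gear k returns to start when N is a multiple of T_k.
All gears at start simultaneously when N is a common multiple of [24, 15]; the smallest such N is lcm(24, 15).
Start: lcm = T0 = 24
Fold in T1=15: gcd(24, 15) = 3; lcm(24, 15) = 24 * 15 / 3 = 360 / 3 = 120
Full cycle length = 120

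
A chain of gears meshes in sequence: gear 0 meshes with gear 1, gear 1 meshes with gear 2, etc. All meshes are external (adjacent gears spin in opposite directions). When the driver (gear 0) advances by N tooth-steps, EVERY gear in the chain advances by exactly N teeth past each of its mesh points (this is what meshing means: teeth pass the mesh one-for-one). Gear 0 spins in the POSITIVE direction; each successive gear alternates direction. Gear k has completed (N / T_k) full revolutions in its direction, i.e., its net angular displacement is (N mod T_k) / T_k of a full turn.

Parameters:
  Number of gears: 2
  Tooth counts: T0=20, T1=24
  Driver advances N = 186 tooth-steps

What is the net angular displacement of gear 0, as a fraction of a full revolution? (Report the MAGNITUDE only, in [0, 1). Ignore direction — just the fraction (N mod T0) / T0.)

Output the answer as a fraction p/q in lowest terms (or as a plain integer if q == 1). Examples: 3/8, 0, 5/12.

Answer: 3/10

Derivation:
Chain of 2 gears, tooth counts: [20, 24]
  gear 0: T0=20, direction=positive, advance = 186 mod 20 = 6 teeth = 6/20 turn
  gear 1: T1=24, direction=negative, advance = 186 mod 24 = 18 teeth = 18/24 turn
Gear 0: 186 mod 20 = 6
Fraction = 6 / 20 = 3/10 (gcd(6,20)=2) = 3/10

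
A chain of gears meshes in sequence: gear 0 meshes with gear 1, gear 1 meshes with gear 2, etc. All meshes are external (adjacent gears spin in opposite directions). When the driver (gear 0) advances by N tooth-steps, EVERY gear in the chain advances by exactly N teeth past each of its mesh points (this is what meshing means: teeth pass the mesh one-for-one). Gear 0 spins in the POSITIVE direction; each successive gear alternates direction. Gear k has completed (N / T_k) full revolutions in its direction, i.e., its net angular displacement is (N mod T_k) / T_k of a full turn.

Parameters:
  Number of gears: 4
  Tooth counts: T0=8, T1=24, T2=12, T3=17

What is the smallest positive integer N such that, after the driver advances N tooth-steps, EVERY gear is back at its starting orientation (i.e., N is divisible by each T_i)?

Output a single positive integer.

Gear k returns to start when N is a multiple of T_k.
All gears at start simultaneously when N is a common multiple of [8, 24, 12, 17]; the smallest such N is lcm(8, 24, 12, 17).
Start: lcm = T0 = 8
Fold in T1=24: gcd(8, 24) = 8; lcm(8, 24) = 8 * 24 / 8 = 192 / 8 = 24
Fold in T2=12: gcd(24, 12) = 12; lcm(24, 12) = 24 * 12 / 12 = 288 / 12 = 24
Fold in T3=17: gcd(24, 17) = 1; lcm(24, 17) = 24 * 17 / 1 = 408 / 1 = 408
Full cycle length = 408

Answer: 408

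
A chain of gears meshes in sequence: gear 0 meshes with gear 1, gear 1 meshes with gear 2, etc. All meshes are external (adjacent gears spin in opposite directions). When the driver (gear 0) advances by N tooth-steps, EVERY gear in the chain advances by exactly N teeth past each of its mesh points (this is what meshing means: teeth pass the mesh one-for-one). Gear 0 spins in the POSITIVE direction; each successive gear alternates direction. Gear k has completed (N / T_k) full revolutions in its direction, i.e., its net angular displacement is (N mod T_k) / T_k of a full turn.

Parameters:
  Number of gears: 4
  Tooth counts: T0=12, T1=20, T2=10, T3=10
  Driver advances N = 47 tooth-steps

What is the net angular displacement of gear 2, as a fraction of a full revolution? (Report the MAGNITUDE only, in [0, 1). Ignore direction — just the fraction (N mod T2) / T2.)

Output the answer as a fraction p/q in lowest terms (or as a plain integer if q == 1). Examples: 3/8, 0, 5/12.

Chain of 4 gears, tooth counts: [12, 20, 10, 10]
  gear 0: T0=12, direction=positive, advance = 47 mod 12 = 11 teeth = 11/12 turn
  gear 1: T1=20, direction=negative, advance = 47 mod 20 = 7 teeth = 7/20 turn
  gear 2: T2=10, direction=positive, advance = 47 mod 10 = 7 teeth = 7/10 turn
  gear 3: T3=10, direction=negative, advance = 47 mod 10 = 7 teeth = 7/10 turn
Gear 2: 47 mod 10 = 7
Fraction = 7 / 10 = 7/10 (gcd(7,10)=1) = 7/10

Answer: 7/10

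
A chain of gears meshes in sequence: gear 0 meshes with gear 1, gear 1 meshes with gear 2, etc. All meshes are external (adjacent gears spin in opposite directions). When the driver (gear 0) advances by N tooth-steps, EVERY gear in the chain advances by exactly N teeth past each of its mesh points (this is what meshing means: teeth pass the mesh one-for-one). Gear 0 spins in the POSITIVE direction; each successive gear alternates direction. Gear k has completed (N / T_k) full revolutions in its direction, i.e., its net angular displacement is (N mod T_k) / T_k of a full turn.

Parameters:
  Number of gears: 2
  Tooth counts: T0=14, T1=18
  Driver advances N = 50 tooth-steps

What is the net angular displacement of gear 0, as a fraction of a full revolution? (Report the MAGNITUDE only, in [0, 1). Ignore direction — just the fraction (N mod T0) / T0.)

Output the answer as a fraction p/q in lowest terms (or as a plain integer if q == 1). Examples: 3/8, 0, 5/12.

Chain of 2 gears, tooth counts: [14, 18]
  gear 0: T0=14, direction=positive, advance = 50 mod 14 = 8 teeth = 8/14 turn
  gear 1: T1=18, direction=negative, advance = 50 mod 18 = 14 teeth = 14/18 turn
Gear 0: 50 mod 14 = 8
Fraction = 8 / 14 = 4/7 (gcd(8,14)=2) = 4/7

Answer: 4/7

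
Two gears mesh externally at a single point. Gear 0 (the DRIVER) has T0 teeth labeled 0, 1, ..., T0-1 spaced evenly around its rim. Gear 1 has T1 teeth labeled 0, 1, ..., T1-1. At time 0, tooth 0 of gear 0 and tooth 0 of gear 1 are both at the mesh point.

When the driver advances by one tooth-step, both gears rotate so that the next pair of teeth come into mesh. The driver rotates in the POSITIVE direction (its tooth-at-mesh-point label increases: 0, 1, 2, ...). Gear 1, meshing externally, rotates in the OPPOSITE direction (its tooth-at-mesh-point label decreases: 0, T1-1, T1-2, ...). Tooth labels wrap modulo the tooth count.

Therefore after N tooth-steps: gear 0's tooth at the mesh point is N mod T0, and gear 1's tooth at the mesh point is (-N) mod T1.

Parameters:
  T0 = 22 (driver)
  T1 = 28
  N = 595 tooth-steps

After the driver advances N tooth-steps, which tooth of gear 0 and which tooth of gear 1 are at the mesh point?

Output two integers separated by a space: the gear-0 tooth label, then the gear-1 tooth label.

Answer: 1 21

Derivation:
Gear 0 (driver, T0=22): tooth at mesh = N mod T0
  595 = 27 * 22 + 1, so 595 mod 22 = 1
  gear 0 tooth = 1
Gear 1 (driven, T1=28): tooth at mesh = (-N) mod T1
  595 = 21 * 28 + 7, so 595 mod 28 = 7
  (-595) mod 28 = (-7) mod 28 = 28 - 7 = 21
Mesh after 595 steps: gear-0 tooth 1 meets gear-1 tooth 21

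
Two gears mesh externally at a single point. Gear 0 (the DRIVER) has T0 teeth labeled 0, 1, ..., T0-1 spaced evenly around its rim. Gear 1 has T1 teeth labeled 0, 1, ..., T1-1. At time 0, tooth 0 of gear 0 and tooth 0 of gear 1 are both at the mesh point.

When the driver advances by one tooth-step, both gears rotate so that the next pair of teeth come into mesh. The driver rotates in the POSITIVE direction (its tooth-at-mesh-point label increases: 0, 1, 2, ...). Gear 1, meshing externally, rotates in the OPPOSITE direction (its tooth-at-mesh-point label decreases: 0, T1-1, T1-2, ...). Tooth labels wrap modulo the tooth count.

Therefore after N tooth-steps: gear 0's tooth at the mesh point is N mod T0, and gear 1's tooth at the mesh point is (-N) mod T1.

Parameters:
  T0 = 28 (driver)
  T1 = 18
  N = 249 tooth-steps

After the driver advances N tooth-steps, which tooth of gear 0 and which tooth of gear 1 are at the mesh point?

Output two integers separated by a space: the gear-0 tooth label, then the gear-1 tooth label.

Answer: 25 3

Derivation:
Gear 0 (driver, T0=28): tooth at mesh = N mod T0
  249 = 8 * 28 + 25, so 249 mod 28 = 25
  gear 0 tooth = 25
Gear 1 (driven, T1=18): tooth at mesh = (-N) mod T1
  249 = 13 * 18 + 15, so 249 mod 18 = 15
  (-249) mod 18 = (-15) mod 18 = 18 - 15 = 3
Mesh after 249 steps: gear-0 tooth 25 meets gear-1 tooth 3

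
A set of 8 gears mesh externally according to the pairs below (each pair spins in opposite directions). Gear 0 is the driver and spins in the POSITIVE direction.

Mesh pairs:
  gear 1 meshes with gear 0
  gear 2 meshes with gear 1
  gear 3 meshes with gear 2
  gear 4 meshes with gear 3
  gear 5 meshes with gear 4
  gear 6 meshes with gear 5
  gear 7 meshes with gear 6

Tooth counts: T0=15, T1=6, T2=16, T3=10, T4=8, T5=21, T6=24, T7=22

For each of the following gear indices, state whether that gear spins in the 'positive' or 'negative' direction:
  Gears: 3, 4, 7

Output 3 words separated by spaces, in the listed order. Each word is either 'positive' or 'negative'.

Gear 0 (driver): positive (depth 0)
  gear 1: meshes with gear 0 -> depth 1 -> negative (opposite of gear 0)
  gear 2: meshes with gear 1 -> depth 2 -> positive (opposite of gear 1)
  gear 3: meshes with gear 2 -> depth 3 -> negative (opposite of gear 2)
  gear 4: meshes with gear 3 -> depth 4 -> positive (opposite of gear 3)
  gear 5: meshes with gear 4 -> depth 5 -> negative (opposite of gear 4)
  gear 6: meshes with gear 5 -> depth 6 -> positive (opposite of gear 5)
  gear 7: meshes with gear 6 -> depth 7 -> negative (opposite of gear 6)
Queried indices 3, 4, 7 -> negative, positive, negative

Answer: negative positive negative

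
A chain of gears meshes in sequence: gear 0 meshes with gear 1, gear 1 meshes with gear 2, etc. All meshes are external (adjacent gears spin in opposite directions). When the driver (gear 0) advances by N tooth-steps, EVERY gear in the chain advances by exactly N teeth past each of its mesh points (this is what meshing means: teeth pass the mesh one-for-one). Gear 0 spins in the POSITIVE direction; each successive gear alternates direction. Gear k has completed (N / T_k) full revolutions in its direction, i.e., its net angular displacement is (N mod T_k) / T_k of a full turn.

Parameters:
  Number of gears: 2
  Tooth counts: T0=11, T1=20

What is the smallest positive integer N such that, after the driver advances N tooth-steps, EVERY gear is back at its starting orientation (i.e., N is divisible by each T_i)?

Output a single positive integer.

Gear k returns to start when N is a multiple of T_k.
All gears at start simultaneously when N is a common multiple of [11, 20]; the smallest such N is lcm(11, 20).
Start: lcm = T0 = 11
Fold in T1=20: gcd(11, 20) = 1; lcm(11, 20) = 11 * 20 / 1 = 220 / 1 = 220
Full cycle length = 220

Answer: 220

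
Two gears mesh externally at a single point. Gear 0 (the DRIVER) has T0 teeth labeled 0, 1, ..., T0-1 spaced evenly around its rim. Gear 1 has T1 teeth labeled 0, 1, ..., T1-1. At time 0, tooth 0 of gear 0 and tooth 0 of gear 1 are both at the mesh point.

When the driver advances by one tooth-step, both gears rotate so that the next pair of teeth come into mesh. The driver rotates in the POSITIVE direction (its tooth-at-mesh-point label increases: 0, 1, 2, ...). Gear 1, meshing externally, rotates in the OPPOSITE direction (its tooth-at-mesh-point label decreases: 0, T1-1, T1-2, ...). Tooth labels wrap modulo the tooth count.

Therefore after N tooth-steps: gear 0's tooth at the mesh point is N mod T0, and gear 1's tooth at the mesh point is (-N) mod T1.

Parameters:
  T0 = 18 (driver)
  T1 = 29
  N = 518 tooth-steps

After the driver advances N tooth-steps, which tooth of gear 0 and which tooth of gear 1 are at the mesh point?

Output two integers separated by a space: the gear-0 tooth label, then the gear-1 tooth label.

Gear 0 (driver, T0=18): tooth at mesh = N mod T0
  518 = 28 * 18 + 14, so 518 mod 18 = 14
  gear 0 tooth = 14
Gear 1 (driven, T1=29): tooth at mesh = (-N) mod T1
  518 = 17 * 29 + 25, so 518 mod 29 = 25
  (-518) mod 29 = (-25) mod 29 = 29 - 25 = 4
Mesh after 518 steps: gear-0 tooth 14 meets gear-1 tooth 4

Answer: 14 4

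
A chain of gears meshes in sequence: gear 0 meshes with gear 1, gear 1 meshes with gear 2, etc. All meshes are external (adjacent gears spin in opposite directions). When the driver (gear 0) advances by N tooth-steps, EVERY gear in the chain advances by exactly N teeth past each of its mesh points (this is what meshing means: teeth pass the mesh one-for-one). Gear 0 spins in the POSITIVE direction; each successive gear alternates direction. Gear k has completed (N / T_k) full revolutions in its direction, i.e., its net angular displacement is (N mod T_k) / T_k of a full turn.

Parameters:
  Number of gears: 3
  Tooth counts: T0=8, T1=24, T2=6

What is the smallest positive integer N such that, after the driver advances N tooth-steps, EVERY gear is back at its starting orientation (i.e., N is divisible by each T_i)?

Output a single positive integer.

Answer: 24

Derivation:
Gear k returns to start when N is a multiple of T_k.
All gears at start simultaneously when N is a common multiple of [8, 24, 6]; the smallest such N is lcm(8, 24, 6).
Start: lcm = T0 = 8
Fold in T1=24: gcd(8, 24) = 8; lcm(8, 24) = 8 * 24 / 8 = 192 / 8 = 24
Fold in T2=6: gcd(24, 6) = 6; lcm(24, 6) = 24 * 6 / 6 = 144 / 6 = 24
Full cycle length = 24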